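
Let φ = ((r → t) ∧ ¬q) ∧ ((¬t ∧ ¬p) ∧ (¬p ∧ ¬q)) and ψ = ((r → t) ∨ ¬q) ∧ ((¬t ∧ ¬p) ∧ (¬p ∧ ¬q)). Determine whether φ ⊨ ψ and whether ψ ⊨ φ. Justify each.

[⇒] Assume the antecedent. If t is true, the antecedent cannot hold. If t is false, the antecedent forces (t = F, p = F, q = F, r = F), and the consequent holds there. Either way the consequent holds.

[⇐] This fails. Under t = F, p = F, q = F, r = T, the left side is false but the right side is true.

Only the forward implication holds.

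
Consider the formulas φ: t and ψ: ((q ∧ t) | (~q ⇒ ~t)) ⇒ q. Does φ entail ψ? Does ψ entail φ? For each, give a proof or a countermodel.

Not equivalent: only (⇒) holds.

(⇒) Assume the antecedent. If t is true, ((q ∧ t) | (~q ⇒ ~t)) ⇒ q reduces to true regardless of the other variables. If t is false, the antecedent cannot hold. Either way ((q ∧ t) | (~q ⇒ ~t)) ⇒ q holds.

(⇐) This fails. Under t = F, q = T, the left side is false but the right side is true.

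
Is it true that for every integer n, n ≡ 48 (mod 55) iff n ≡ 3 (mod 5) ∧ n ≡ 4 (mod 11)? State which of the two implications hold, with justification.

The biconditional holds.

[⇐] If n ≡ 3 (mod 5) and n ≡ 4 (mod 11), then by the Chinese remainder theorem n ≡ 48 (mod 55). This is exactly n ≡ 48 (mod 55).

[⇒] Suppose n ≡ 48 (mod 55); write n = 55j + 48. Since 5 ∣ 55, reducing mod 5 gives n ≡ 48 ≡ 3 (mod 5); since 11 ∣ 55, reducing mod 11 gives n ≡ 48 ≡ 4 (mod 11).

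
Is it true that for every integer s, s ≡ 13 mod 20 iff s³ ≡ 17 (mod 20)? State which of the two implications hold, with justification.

(→) Suppose s ≡ 13 mod 20. Write s = 20j + 13. Then (20j + 13)³ = 8000j³ + 15600j² + 10140j + 2197 = 20(400j³ + 780j² + 507j + 109) + 17, so s³ ≡ 17 (mod 20).

(←) Conversely, suppose s³ ≡ 17 (mod 20). The only residue r in {0, …, 19} with r³ ≡ 17 (mod 20) is r = 13, so s ≡ 13 (mod 20).

Both implications hold.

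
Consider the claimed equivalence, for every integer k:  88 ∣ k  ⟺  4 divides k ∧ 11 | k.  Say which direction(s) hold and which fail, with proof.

Only the forward direction holds.

(←) This fails: take k = 44. Both 4 ∣ 44 and 11 ∣ 44, yet 44 is not a multiple of 88 (since 44 = 0·88 + 44), so 88 ∤ 44.

(→) If 88 ∣ k, write k = 88q. Since 88 = 22·4, k = 4·(22q), so 4 ∣ k; and since 88 = 8·11, k = 11·(8q), so 11 ∣ k.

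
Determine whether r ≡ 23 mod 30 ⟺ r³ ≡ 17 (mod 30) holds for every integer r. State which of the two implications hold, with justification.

Equivalent; both directions hold.

[⇒] Suppose r ≡ 23 mod 30. Write r = 30j + 23. Then (30j + 23)³ = 27000j³ + 62100j² + 47610j + 12167 = 30(900j³ + 2070j² + 1587j + 405) + 17, so r³ ≡ 17 (mod 30).

[⇐] Conversely, suppose r³ ≡ 17 (mod 30). The only residue r in {0, …, 29} with r³ ≡ 17 (mod 30) is r = 23, so r ≡ 23 (mod 30).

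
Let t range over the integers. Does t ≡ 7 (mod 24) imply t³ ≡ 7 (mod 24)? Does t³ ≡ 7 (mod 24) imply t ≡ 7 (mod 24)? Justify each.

Both directions hold.

(⟹) Suppose t ≡ 7 (mod 24). Write t = 24j + 7. Then (24j + 7)³ = 13824j³ + 12096j² + 3528j + 343 = 24(576j³ + 504j² + 147j + 14) + 7, so t³ ≡ 7 (mod 24).

(⟸) Conversely, suppose t³ ≡ 7 (mod 24). The only residue r in {0, …, 23} with r³ ≡ 7 (mod 24) is r = 7, so t ≡ 7 (mod 24).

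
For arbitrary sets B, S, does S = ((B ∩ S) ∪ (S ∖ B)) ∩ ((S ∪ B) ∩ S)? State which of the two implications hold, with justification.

The two sets are equal.

(⟹) Let x ∈ S. Then either x ∈ S and x ∉ B; or x ∈ B ∩ S. In each case x ∈ ((B ∩ S) ∪ (S ∖ B)) ∩ ((S ∪ B) ∩ S), so S ⊆ ((B ∩ S) ∪ (S ∖ B)) ∩ ((S ∪ B) ∩ S).

(⟸) Let x ∈ ((B ∩ S) ∪ (S ∖ B)) ∩ ((S ∪ B) ∩ S). Then either x ∈ S and x ∉ B; or x ∈ B ∩ S. In each case x ∈ S, so ((B ∩ S) ∪ (S ∖ B)) ∩ ((S ∪ B) ∩ S) ⊆ S.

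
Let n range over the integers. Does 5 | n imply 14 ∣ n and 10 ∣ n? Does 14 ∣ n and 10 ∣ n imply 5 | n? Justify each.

Only the converse holds.

[⇐] Suppose 14 ∣ n and 10 ∣ n. Any common multiple of 14 and 10 is a multiple of their lcm; here lcm(14, 10) = 14·10/gcd(14, 10) = 140/2 = 70, so 70 ∣ n. Since 5 ∣ 70, it follows that 5 ∣ n.

[⇒] This fails: take n = 5. Certainly 5 ∣ 5, but 14 ∤ 5.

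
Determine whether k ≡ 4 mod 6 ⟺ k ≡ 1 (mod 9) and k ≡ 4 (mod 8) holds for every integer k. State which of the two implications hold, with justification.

(⟹) This fails: k = 64 gives 64 ≡ 4 (mod 6) but 64 ≡ 0 (mod 8), so the conjunction on the right does not hold.

(⟸) Conversely, if k ≡ 1 (mod 9) and k ≡ 4 (mod 8), then by the Chinese remainder theorem k ≡ 28 (mod 72). Since 28 ≡ 4 (mod 6) and 6 ∣ 72, we get k ≡ 4 (mod 6).

Not equivalent: only (⇐) holds.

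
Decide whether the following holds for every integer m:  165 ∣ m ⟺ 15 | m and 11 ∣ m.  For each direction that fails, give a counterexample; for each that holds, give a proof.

Equivalent; both directions hold.

Forward direction. If 165 ∣ m, write m = 165q. Since 165 = 11·15, m = 15·(11q), so 15 ∣ m; and since 165 = 15·11, m = 11·(15q), so 11 ∣ m.

Converse. Suppose 15 ∣ m and 11 ∣ m. Any common multiple of 15 and 11 is a multiple of their lcm; here gcd(15, 11) = 1, so lcm(15, 11) = 15·11 = 165, so 165 ∣ m.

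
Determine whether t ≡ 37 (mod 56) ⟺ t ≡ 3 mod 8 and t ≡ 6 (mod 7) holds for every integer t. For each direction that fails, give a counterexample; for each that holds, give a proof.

(→) This fails: t = 37 gives 37 ≡ 37 (mod 56) but 37 ≡ 5 (mod 8), so the conjunction on the right does not hold.

(←) This fails: t = 27 satisfies both congruences on the right (27 ≡ 3 mod 8 and 27 ≡ 6 mod 7) yet 27 ≡ 27 (mod 56), not 37.

(⇒) fails and (⇐) fails.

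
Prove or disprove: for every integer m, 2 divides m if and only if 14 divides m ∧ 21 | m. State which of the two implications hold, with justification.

(⇒) fails; (⇐) holds.

(→) This fails: take m = 2. Certainly 2 ∣ 2, but 14 ∤ 2.

(←) Suppose 14 ∣ m and 21 ∣ m. Any common multiple of 14 and 21 is a multiple of their lcm; here lcm(14, 21) = 14·21/gcd(14, 21) = 294/7 = 42, so 42 ∣ m. Since 2 ∣ 42, it follows that 2 ∣ m.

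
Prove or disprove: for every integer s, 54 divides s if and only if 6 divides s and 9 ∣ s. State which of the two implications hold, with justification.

(⇒) If 54 ∣ s, write s = 54q. Since 54 = 9·6, s = 6·(9q), so 6 ∣ s; and since 54 = 6·9, s = 9·(6q), so 9 ∣ s.

(⇐) This fails: take s = 18. Both 6 ∣ 18 and 9 ∣ 18, yet 18 is not a multiple of 54 (since 18 = 0·54 + 18), so 54 ∤ 18.

(⇒) holds; (⇐) fails.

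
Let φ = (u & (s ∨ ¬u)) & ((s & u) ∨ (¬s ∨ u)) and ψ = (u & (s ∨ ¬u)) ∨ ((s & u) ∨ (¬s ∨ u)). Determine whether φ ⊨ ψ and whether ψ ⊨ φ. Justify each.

(⇒) holds; (⇐) fails.

(⇒) Assume the antecedent. If s is true, the antecedent forces (s = T, u = T), and the consequent holds there. If s is false, the antecedent cannot hold. Either way the consequent holds.

(⇐) This fails. Under s = F, u = F, the left side is false but the right side is true.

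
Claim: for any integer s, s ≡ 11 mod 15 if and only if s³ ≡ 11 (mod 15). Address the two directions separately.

(⇒) Suppose s ≡ 11 mod 15. Write s = 15j + 11. Then (15j + 11)³ = 3375j³ + 7425j² + 5445j + 1331 = 15(225j³ + 495j² + 363j + 88) + 11, so s³ ≡ 11 (mod 15).

(⇐) Conversely, suppose s³ ≡ 11 (mod 15). The only residue r in {0, …, 14} with r³ ≡ 11 (mod 15) is r = 11, so s ≡ 11 (mod 15).

Both directions hold; the statement is true.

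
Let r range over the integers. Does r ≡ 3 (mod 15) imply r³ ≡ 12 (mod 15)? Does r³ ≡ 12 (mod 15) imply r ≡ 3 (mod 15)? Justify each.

Equivalent; both directions hold.

Converse. Suppose r³ ≡ 12 (mod 15). The only residue r in {0, …, 14} with r³ ≡ 12 (mod 15) is r = 3, so r ≡ 3 (mod 15).

Forward direction. Suppose r ≡ 3 (mod 15). Write r = 15j + 3. Then (15j + 3)³ = 3375j³ + 2025j² + 405j + 27 = 15(225j³ + 135j² + 27j + 1) + 12, so r³ ≡ 12 (mod 15).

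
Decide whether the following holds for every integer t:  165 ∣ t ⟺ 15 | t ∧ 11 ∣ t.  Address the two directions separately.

(⟹) If 165 ∣ t, write t = 165q. Since 165 = 11·15, t = 15·(11q), so 15 ∣ t; and since 165 = 15·11, t = 11·(15q), so 11 ∣ t.

(⟸) Suppose 15 ∣ t and 11 ∣ t. Any common multiple of 15 and 11 is a multiple of their lcm; here gcd(15, 11) = 1, so lcm(15, 11) = 15·11 = 165, so 165 ∣ t.

Both directions hold.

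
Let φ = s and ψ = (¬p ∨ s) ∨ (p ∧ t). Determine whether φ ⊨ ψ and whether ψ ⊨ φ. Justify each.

(⟹) Assume the antecedent. If t is true, (¬p ∨ s) ∨ (p ∧ t) reduces to true regardless of the other variables. If t is false, the antecedent forces (t = F, s = T, p = F) or (t = F, s = T, p = T), and (¬p ∨ s) ∨ (p ∧ t) holds there. Either way (¬p ∨ s) ∨ (p ∧ t) holds.

(⟸) This fails. Under t = F, s = F, p = F, the left side is false but the right side is true.

Only the forward direction holds.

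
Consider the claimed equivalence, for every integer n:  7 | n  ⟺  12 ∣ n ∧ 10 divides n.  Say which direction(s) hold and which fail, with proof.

[⇒] This fails: take n = 7. Certainly 7 ∣ 7, but 12 ∤ 7.

[⇐] This fails: take n = 60. Both 12 ∣ 60 and 10 ∣ 60, yet 60 is not a multiple of 7 (since 60 = 8·7 + 4), so 7 ∤ 60.

Both directions fail.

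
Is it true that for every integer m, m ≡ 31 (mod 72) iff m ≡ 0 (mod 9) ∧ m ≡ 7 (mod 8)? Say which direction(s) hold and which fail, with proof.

(→) This fails: m = 31 gives 31 ≡ 31 (mod 72) but 31 ≡ 4 (mod 9), so the conjunction on the right does not hold.

(←) This fails: m = 63 satisfies both congruences on the right (63 ≡ 0 mod 9 and 63 ≡ 7 mod 8) yet 63 ≡ 63 (mod 72), not 31.

(⇒) fails and (⇐) fails.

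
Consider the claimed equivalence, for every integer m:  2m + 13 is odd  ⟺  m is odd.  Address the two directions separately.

(⇒) fails; (⇐) holds.

(⇒) This fails: take m = 2. Then 2m + 13 = 17, which is odd, yet m = 2 is even, not odd.

(⇐) Suppose m is odd. Since 2 is even, 2m is even for every m, so 2m + 13 has the same parity as 13, which is odd. Hence 2m + 13 is odd.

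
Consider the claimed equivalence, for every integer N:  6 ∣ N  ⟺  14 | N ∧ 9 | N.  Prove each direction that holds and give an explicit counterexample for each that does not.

The forward direction fails; the converse holds.

(→) This fails: take N = 6. Certainly 6 ∣ 6, but 14 ∤ 6.

(←) Suppose 14 ∣ N and 9 ∣ N. Any common multiple of 14 and 9 is a multiple of their lcm; here gcd(14, 9) = 1, so lcm(14, 9) = 14·9 = 126, so 126 ∣ N. Since 6 ∣ 126, it follows that 6 ∣ N.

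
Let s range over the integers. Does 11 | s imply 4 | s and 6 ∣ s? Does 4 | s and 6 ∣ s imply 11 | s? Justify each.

Neither direction holds.

(⇒) This fails: take s = 11. Certainly 11 ∣ 11, but 4 ∤ 11.

(⇐) This fails: take s = 12. Both 4 ∣ 12 and 6 ∣ 12, yet 12 is not a multiple of 11 (since 12 = 1·11 + 1), so 11 ∤ 12.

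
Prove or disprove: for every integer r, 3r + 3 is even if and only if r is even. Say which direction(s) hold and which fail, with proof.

(→) This fails: r = 3 gives 3r + 3 = 12, which is even, but 3 is odd, not even.

(←) This also fails: r = 6 is even, but 3r + 3 = 21 is odd, not even.

(⇒) fails and (⇐) fails.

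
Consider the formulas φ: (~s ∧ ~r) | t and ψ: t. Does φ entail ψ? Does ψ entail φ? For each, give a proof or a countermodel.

The forward direction fails; the converse holds.

(→) This fails. Under r = F, s = F, t = F, the left side is true but the right side is false.

(←) Assume the antecedent. If r is true, the antecedent forces (r = T, s = F, t = T) or (r = T, s = T, t = T), and (~s ∧ ~r) | t holds there. If r is false, the antecedent forces (r = F, s = F, t = T) or (r = F, s = T, t = T), and (~s ∧ ~r) | t holds there. Either way (~s ∧ ~r) | t holds.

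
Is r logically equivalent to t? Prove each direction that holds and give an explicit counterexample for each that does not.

(→) This fails. Under r = T, t = F, the left side is true but the right side is false.

(←) This fails. Under r = F, t = T, the left side is false but the right side is true.

(⇒) fails and (⇐) fails.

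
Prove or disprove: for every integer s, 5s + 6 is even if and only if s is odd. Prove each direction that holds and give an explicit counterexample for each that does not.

(⟹) This fails: s = 2 gives 5s + 6 = 16, which is even, but 2 is even, not odd.

(⟸) This also fails: s = 7 is odd, but 5s + 6 = 41 is odd, not even.

Neither direction holds.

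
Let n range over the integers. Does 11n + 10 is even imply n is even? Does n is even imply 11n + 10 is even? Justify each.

Both directions hold.

(→) Suppose 11n + 10 is even. Since 11 is odd, 11n and n have the same parity, so 11n + 10 ≡ n + 10 (mod 2). As 10 is even, 11n + 10 is even exactly when n is even. Thus n is even.

(←) Conversely, suppose n is even; write n = 2j. Then 11n + 10 = 11·(2j) + 10 = 2·11j + 10, which is even.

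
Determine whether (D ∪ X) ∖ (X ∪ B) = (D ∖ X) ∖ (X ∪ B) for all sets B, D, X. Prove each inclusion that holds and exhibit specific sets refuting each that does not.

(⊇) Let x ∈ (D ∖ X) ∖ (X ∪ B). Then x ∈ D and x ∉ B, X, from which x ∈ (D ∪ X) ∖ (X ∪ B).

(⊆) Let x ∈ (D ∪ X) ∖ (X ∪ B). Then x ∈ D and x ∉ B, X, from which x ∈ (D ∖ X) ∖ (X ∪ B).

The two sets are equal.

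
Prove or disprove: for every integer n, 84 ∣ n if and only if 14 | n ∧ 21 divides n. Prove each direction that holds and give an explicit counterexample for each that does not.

[⇒] If 84 ∣ n, write n = 84q. Since 84 = 6·14, n = 14·(6q), so 14 ∣ n; and since 84 = 4·21, n = 21·(4q), so 21 ∣ n.

[⇐] This fails: take n = 42. Both 14 ∣ 42 and 21 ∣ 42, yet 42 is not a multiple of 84 (since 42 = 0·84 + 42), so 84 ∤ 42.

The forward direction holds; the converse fails.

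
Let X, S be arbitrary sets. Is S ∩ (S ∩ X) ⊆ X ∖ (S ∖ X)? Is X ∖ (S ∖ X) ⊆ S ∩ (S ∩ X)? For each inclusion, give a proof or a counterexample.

The sets are not equal: only the forward inclusion holds.

Forward inclusion. Let x ∈ S ∩ (S ∩ X). Then x ∈ X ∩ S, from which x ∈ X ∖ (S ∖ X).

Reverse inclusion. This inclusion fails. Take X = {1}, S = ∅; then 1 ∈ X ∖ (S ∖ X) but 1 ∉ S ∩ (S ∩ X).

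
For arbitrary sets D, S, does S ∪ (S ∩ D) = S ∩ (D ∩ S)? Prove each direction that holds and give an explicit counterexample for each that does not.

(⟸) Let x ∈ S ∩ (D ∩ S). Then x ∈ D ∩ S, from which x ∈ S ∪ (S ∩ D).

(⟹) This inclusion fails. Take D = ∅, S = {1}; then 1 ∈ S ∪ (S ∩ D) but 1 ∉ S ∩ (D ∩ S).

(⊆) fails; (⊇) holds.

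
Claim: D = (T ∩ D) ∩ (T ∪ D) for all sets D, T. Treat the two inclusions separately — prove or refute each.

The sets are not equal: only the reverse inclusion holds.

(⊆) This inclusion fails. Take D = {1}, T = ∅; then 1 ∈ D but 1 ∉ (T ∩ D) ∩ (T ∪ D).

(⊇) Let x ∈ (T ∩ D) ∩ (T ∪ D). Then x ∈ D ∩ T, from which x ∈ D.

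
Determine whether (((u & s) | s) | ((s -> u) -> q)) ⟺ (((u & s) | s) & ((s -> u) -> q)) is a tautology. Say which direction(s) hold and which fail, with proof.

(⟹) This fails. Under q = T, u = F, s = F, the left side is true but the right side is false.

(⟸) Assume the antecedent. If q is true, the consequent reduces to true regardless of the other variables. If q is false, the antecedent forces (q = F, u = F, s = T), and the consequent holds there. Either way the consequent holds.

Only the converse holds.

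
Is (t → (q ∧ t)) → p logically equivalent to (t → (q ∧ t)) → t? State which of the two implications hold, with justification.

Forward direction. This fails. Under q = F, p = T, t = F, the left side is true but the right side is false.

Converse. This fails. Under q = T, p = F, t = T, the left side is false but the right side is true.

Both directions fail.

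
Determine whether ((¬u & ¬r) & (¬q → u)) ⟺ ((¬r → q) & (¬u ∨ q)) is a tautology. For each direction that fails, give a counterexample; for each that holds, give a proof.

(→) Assume the antecedent. If u is true, the antecedent cannot hold. If u is false, the antecedent forces (u = F, q = T, r = F), and (¬r → q) & (¬u ∨ q) holds there. Either way (¬r → q) & (¬u ∨ q) holds.

(←) This fails. Under u = T, q = T, r = F, the left side is false but the right side is true.

The forward direction holds; the converse fails.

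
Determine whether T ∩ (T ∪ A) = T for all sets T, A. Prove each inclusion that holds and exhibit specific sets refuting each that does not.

Both inclusions hold.

(⊆) Let x ∈ T ∩ (T ∪ A). Then either x ∈ T and x ∉ A; or x ∈ T ∩ A. In each case x ∈ T, so T ∩ (T ∪ A) ⊆ T.

(⊇) Let x ∈ T. Then either x ∈ T and x ∉ A; or x ∈ T ∩ A. In each case x ∈ T ∩ (T ∪ A), so T ⊆ T ∩ (T ∪ A).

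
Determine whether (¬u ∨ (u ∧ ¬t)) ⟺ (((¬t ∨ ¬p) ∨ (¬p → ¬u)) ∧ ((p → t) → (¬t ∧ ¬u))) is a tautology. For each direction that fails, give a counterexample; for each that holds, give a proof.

Forward direction. This fails. Under t = T, u = F, p = F, the left side is true but the right side is false.

Converse. Assume the antecedent. If t is true, the antecedent cannot hold. If t is false, ¬u ∨ (u ∧ ¬t) reduces to true regardless of the other variables. Either way ¬u ∨ (u ∧ ¬t) holds.

(⇒) fails; (⇐) holds.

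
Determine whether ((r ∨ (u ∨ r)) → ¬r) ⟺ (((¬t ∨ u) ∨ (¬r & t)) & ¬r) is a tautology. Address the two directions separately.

Both implications hold.

Forward direction. Assume the antecedent. If r is true, the antecedent cannot hold. If r is false, ((¬t ∨ u) ∨ (¬r & t)) & ¬r reduces to true regardless of the other variables. Either way ((¬t ∨ u) ∨ (¬r & t)) & ¬r holds.

Converse. Assume the antecedent. If r is true, the antecedent cannot hold. If r is false, (r ∨ (u ∨ r)) → ¬r reduces to true regardless of the other variables. Either way (r ∨ (u ∨ r)) → ¬r holds.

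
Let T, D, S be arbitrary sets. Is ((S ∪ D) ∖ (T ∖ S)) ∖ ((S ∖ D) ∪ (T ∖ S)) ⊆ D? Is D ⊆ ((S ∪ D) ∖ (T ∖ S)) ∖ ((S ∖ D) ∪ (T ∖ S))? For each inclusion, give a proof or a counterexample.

The sets are not equal: only the forward inclusion holds.

Reverse inclusion. This inclusion fails. Take T = {1}, D = {1}, S = ∅; then 1 ∈ D but 1 ∉ ((S ∪ D) ∖ (T ∖ S)) ∖ ((S ∖ D) ∪ (T ∖ S)).

Forward inclusion. Let x ∈ ((S ∪ D) ∖ (T ∖ S)) ∖ ((S ∖ D) ∪ (T ∖ S)). Then either x ∈ D and x ∉ T, S; or x ∈ D ∩ S and x ∉ T; or x ∈ T ∩ D ∩ S. In each case x ∈ D, so ((S ∪ D) ∖ (T ∖ S)) ∖ ((S ∖ D) ∪ (T ∖ S)) ⊆ D.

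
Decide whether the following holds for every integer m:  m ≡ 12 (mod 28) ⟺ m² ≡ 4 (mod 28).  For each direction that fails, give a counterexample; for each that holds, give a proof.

Not equivalent: only (⇒) holds.

(⇒) Suppose m ≡ 12 (mod 28). Write m = 28j + 12. Then (28j + 12)² = 784j² + 672j + 144 = 28(28j² + 24j + 5) + 4, so m² ≡ 4 (mod 28).

(⇐) This fails: take m = 2. Then 2² = 4 ≡ 4 (mod 28), yet 2 ≡ 2 (mod 28), not 12.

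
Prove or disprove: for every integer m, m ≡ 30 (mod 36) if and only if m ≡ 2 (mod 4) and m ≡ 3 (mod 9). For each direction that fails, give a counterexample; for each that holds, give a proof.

Equivalent; both directions hold.

(⟸) If m ≡ 2 (mod 4) and m ≡ 3 (mod 9), then by the Chinese remainder theorem m ≡ 30 (mod 36). This is exactly m ≡ 30 (mod 36).

(⟹) Suppose m ≡ 30 (mod 36); write m = 36j + 30. Since 4 ∣ 36, reducing mod 4 gives m ≡ 30 ≡ 2 (mod 4); since 9 ∣ 36, reducing mod 9 gives m ≡ 30 ≡ 3 (mod 9).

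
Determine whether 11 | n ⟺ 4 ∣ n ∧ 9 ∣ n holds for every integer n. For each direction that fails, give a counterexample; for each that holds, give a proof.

Forward direction. This fails: take n = 11. Certainly 11 ∣ 11, but 4 ∤ 11.

Converse. This fails: take n = 36. Both 4 ∣ 36 and 9 ∣ 36, yet 36 is not a multiple of 11 (since 36 = 3·11 + 3), so 11 ∤ 36.

Both directions fail.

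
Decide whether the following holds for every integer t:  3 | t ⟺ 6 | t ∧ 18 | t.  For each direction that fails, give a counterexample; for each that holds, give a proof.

Only the reverse direction holds.

(⟹) This fails: take t = 3. Certainly 3 ∣ 3, but 6 ∤ 3.

(⟸) Suppose 6 ∣ t and 18 ∣ t. Any common multiple of 6 and 18 is a multiple of their lcm; here lcm(6, 18) = 6·18/gcd(6, 18) = 108/6 = 18, so 18 ∣ t. Since 3 ∣ 18, it follows that 3 ∣ t.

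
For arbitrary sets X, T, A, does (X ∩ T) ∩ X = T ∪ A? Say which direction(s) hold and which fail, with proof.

(⟹) Let x ∈ (X ∩ T) ∩ X. Then either x ∈ X ∩ T and x ∉ A; or x ∈ X ∩ T ∩ A. In each case x ∈ T ∪ A, so (X ∩ T) ∩ X ⊆ T ∪ A.

(⟸) This inclusion fails. Take X = ∅, T = {1}, A = ∅; then 1 ∈ T ∪ A but 1 ∉ (X ∩ T) ∩ X.

(⊆) holds; (⊇) fails.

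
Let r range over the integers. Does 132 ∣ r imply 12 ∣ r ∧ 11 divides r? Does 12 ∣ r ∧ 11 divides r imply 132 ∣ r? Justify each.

(⇒) If 132 ∣ r, write r = 132q. Since 132 = 11·12, r = 12·(11q), so 12 ∣ r; and since 132 = 12·11, r = 11·(12q), so 11 ∣ r.

(⇐) Suppose 12 ∣ r and 11 ∣ r. Any common multiple of 12 and 11 is a multiple of their lcm; here gcd(12, 11) = 1, so lcm(12, 11) = 12·11 = 132, so 132 ∣ r.

Equivalent; both directions hold.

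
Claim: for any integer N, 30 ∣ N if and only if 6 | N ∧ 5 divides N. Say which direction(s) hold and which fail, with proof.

(⇒) If 30 ∣ N, write N = 30q. Since 30 = 5·6, N = 6·(5q), so 6 ∣ N; and since 30 = 6·5, N = 5·(6q), so 5 ∣ N.

(⇐) Suppose 6 ∣ N and 5 ∣ N. Any common multiple of 6 and 5 is a multiple of their lcm; here gcd(6, 5) = 1, so lcm(6, 5) = 6·5 = 30, so 30 ∣ N.

Both implications hold.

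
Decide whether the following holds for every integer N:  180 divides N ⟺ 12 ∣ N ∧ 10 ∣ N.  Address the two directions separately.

Not equivalent: only (⇒) holds.

[⇒] If 180 ∣ N, write N = 180q. Since 180 = 15·12, N = 12·(15q), so 12 ∣ N; and since 180 = 18·10, N = 10·(18q), so 10 ∣ N.

[⇐] This fails: take N = 60. Both 12 ∣ 60 and 10 ∣ 60, yet 60 is not a multiple of 180 (since 60 = 0·180 + 60), so 180 ∤ 60.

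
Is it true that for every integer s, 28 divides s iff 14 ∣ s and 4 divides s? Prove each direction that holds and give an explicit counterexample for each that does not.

Both directions hold.

(→) If 28 ∣ s, write s = 28q. Since 28 = 2·14, s = 14·(2q), so 14 ∣ s; and since 28 = 7·4, s = 4·(7q), so 4 ∣ s.

(←) Suppose 14 ∣ s and 4 ∣ s. Any common multiple of 14 and 4 is a multiple of their lcm; here lcm(14, 4) = 14·4/gcd(14, 4) = 56/2 = 28, so 28 ∣ s.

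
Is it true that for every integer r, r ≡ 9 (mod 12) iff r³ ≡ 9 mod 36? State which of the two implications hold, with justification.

Both implications hold.

Forward direction. Suppose r ≡ 9 (mod 12). Working modulo 36, r ∈ {9, 21, 33}; for each such r, r³ ≡ 9 (mod 36).

Converse. The residues r modulo 36 with r³ ≡ 9 (mod 36) are exactly {9, 21, 33}, and each is ≡ 9 (mod 12).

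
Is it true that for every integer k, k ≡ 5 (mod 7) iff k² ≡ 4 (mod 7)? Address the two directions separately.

Converse. This fails: take k = 2. Then 2² = 4 ≡ 4 (mod 7), yet 2 ≡ 2 (mod 7), not 5.

Forward direction. Suppose k ≡ 5 (mod 7). Write k = 7j + 5. Then (7j + 5)² = 49j² + 70j + 25 = 7(7j² + 10j + 3) + 4, so k² ≡ 4 (mod 7).

The forward direction holds; the converse fails.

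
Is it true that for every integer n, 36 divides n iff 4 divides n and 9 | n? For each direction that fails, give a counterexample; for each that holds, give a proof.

Converse. Suppose 4 ∣ n and 9 ∣ n. Any common multiple of 4 and 9 is a multiple of their lcm; here gcd(4, 9) = 1, so lcm(4, 9) = 4·9 = 36, so 36 ∣ n.

Forward direction. If 36 ∣ n, write n = 36q. Since 36 = 9·4, n = 4·(9q), so 4 ∣ n; and since 36 = 4·9, n = 9·(4q), so 9 ∣ n.

Both directions hold.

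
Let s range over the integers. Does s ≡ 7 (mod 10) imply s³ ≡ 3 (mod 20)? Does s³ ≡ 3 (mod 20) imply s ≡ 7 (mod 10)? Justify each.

(⟹) This fails: take s = 17. Then 17 ≡ 7 (mod 10), but 17³ = 4913 ≡ 13 (mod 20), not 3.

(⟸) Conversely, the residues r modulo 20 with r³ ≡ 3 (mod 20) are exactly {7}, and each is ≡ 7 (mod 10).

Only the converse holds.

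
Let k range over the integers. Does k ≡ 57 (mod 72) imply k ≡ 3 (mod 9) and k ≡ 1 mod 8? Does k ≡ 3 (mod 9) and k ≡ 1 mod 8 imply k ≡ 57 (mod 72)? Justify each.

The biconditional holds.

(⟹) Suppose k ≡ 57 (mod 72); write k = 72j + 57. Since 9 ∣ 72, reducing mod 9 gives k ≡ 57 ≡ 3 (mod 9); since 8 ∣ 72, reducing mod 8 gives k ≡ 57 ≡ 1 (mod 8).

(⟸) Conversely, if k ≡ 3 (mod 9) and k ≡ 1 (mod 8), then by the Chinese remainder theorem k ≡ 57 (mod 72). This is exactly k ≡ 57 (mod 72).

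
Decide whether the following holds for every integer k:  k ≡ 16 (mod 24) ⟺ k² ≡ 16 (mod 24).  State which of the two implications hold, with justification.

[⇒] Suppose k ≡ 16 (mod 24). Write k = 24j + 16. Then (24j + 16)² = 576j² + 768j + 256 = 24(24j² + 32j + 10) + 16, so k² ≡ 16 (mod 24).

[⇐] This fails: take k = 4. Then 4² = 16 ≡ 16 (mod 24), yet 4 ≡ 4 (mod 24), not 16.

Not equivalent: only (⇒) holds.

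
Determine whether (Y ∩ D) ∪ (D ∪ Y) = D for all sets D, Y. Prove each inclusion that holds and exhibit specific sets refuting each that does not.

(⟹) This inclusion fails. Take D = ∅, Y = {1}; then 1 ∈ (Y ∩ D) ∪ (D ∪ Y) but 1 ∉ D.

(⟸) Let x ∈ D. Then either x ∈ D and x ∉ Y; or x ∈ D ∩ Y. In each case x ∈ (Y ∩ D) ∪ (D ∪ Y), so D ⊆ (Y ∩ D) ∪ (D ∪ Y).

Only the reverse inclusion holds.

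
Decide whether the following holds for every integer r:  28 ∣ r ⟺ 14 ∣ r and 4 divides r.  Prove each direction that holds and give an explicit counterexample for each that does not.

Both directions hold.

(⟹) If 28 ∣ r, write r = 28q. Since 28 = 2·14, r = 14·(2q), so 14 ∣ r; and since 28 = 7·4, r = 4·(7q), so 4 ∣ r.

(⟸) Suppose 14 ∣ r and 4 ∣ r. Any common multiple of 14 and 4 is a multiple of their lcm; here lcm(14, 4) = 14·4/gcd(14, 4) = 56/2 = 28, so 28 ∣ r.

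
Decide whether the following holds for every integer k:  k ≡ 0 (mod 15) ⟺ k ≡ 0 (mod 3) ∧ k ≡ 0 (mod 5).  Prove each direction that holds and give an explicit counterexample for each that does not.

[⇒] Suppose k ≡ 0 (mod 15); write k = 15j + 0. Since 3 ∣ 15, reducing mod 3 gives k ≡ 0 (mod 3); since 5 ∣ 15, reducing mod 5 gives k ≡ 0 (mod 5).

[⇐] Conversely, if k ≡ 0 (mod 3) and k ≡ 0 (mod 5), then by the Chinese remainder theorem k ≡ 0 (mod 15). This is exactly k ≡ 0 (mod 15).

Equivalent; both directions hold.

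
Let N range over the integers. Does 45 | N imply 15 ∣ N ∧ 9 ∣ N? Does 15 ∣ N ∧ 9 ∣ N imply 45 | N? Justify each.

(→) If 45 ∣ N, write N = 45q. Since 45 = 3·15, N = 15·(3q), so 15 ∣ N; and since 45 = 5·9, N = 9·(5q), so 9 ∣ N.

(←) Suppose 15 ∣ N and 9 ∣ N. Any common multiple of 15 and 9 is a multiple of their lcm; here lcm(15, 9) = 15·9/gcd(15, 9) = 135/3 = 45, so 45 ∣ N.

Both directions hold; the statement is true.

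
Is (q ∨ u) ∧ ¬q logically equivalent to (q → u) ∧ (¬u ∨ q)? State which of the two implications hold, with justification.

[⇒] This fails. Under u = T, q = F, the left side is true but the right side is false.

[⇐] This fails. Under u = F, q = F, the left side is false but the right side is true.

(⇒) fails and (⇐) fails.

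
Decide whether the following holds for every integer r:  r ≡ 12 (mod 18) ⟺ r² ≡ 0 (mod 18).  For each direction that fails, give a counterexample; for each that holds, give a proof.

(⟸) This fails: take r = 0. Then 0² = 0 ≡ 0 (mod 18), yet 0 ≡ 0 (mod 18), not 12.

(⟹) Suppose r ≡ 12 (mod 18). Write r = 18j + 12. Then (18j + 12)² = 324j² + 432j + 144 = 18(18j² + 24j + 8) + 0, so r² ≡ 0 (mod 18).

Only the forward implication holds.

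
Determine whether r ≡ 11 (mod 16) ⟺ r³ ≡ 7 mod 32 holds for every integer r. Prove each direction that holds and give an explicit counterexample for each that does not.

(⇒) fails and (⇐) fails.

Forward direction. This fails: take r = 11. Then 11 ≡ 11 (mod 16), but 11³ = 1331 ≡ 19 (mod 32), not 7.

Converse. This fails: take r = 23. Then 23³ = 12167 ≡ 7 (mod 32), yet 23 ≡ 7 (mod 16), not 11.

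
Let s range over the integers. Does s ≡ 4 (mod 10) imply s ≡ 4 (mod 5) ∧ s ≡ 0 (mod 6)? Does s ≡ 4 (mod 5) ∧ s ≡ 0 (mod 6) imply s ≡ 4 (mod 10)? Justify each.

Not equivalent: only (⇐) holds.

Converse. If s ≡ 4 (mod 5) and s ≡ 0 (mod 6), then by the Chinese remainder theorem s ≡ 24 (mod 30). Since 24 ≡ 4 (mod 10) and 10 ∣ 30, we get s ≡ 4 (mod 10).

Forward direction. This fails: s = 4 gives 4 ≡ 4 (mod 10) but 4 ≡ 4 (mod 6), so the conjunction on the right does not hold.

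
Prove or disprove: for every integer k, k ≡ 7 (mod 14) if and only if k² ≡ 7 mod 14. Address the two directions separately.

Both directions hold; the statement is true.

[⇒] Suppose k ≡ 7 (mod 14). Write k = 14j + 7. Then (14j + 7)² = 196j² + 196j + 49 = 14(14j² + 14j + 3) + 7, so k² ≡ 7 (mod 14).

[⇐] Conversely, suppose k² ≡ 7 (mod 14). The only residue r in {0, …, 13} with r² ≡ 7 (mod 14) is r = 7, so k ≡ 7 (mod 14).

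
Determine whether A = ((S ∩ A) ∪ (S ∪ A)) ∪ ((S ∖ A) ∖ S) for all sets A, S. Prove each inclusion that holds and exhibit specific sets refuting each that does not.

(⊆) Let x ∈ A. Then either x ∈ A and x ∉ S; or x ∈ A ∩ S. In each case x ∈ ((S ∩ A) ∪ (S ∪ A)) ∪ ((S ∖ A) ∖ S), so A ⊆ ((S ∩ A) ∪ (S ∪ A)) ∪ ((S ∖ A) ∖ S).

(⊇) This inclusion fails. Take A = ∅, S = {1}; then 1 ∈ ((S ∩ A) ∪ (S ∪ A)) ∪ ((S ∖ A) ∖ S) but 1 ∉ A.

Only the forward inclusion holds.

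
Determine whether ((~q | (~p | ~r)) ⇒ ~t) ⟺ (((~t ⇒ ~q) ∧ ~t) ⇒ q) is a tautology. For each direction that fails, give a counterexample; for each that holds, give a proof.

(⇒) fails and (⇐) fails.

(→) This fails. Under r = F, q = F, p = F, t = F, the left side is true but the right side is false.

(←) This fails. Under r = F, q = F, p = F, t = T, the left side is false but the right side is true.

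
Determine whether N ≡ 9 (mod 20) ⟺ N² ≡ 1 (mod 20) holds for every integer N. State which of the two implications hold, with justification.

(⇒) Suppose N ≡ 9 (mod 20). Write N = 20j + 9. Then (20j + 9)² = 400j² + 360j + 81 = 20(20j² + 18j + 4) + 1, so N² ≡ 1 (mod 20).

(⇐) This fails: take N = 1. Then 1² = 1 ≡ 1 (mod 20), yet 1 ≡ 1 (mod 20), not 9.

(⇒) holds; (⇐) fails.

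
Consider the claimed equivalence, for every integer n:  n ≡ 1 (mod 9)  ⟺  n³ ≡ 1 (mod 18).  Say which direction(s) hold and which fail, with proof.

Neither implication holds.

Forward direction. This fails: take n = 10. Then 10 ≡ 1 (mod 9), but 10³ = 1000 ≡ 10 (mod 18), not 1.

Converse. This fails: take n = 7. Then 7³ = 343 ≡ 1 (mod 18), yet 7 ≡ 7 (mod 9), not 1.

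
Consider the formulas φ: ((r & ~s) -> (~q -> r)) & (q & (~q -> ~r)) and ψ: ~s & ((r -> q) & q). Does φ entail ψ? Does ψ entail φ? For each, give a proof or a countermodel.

(⟸) Assume the antecedent. If r is true, the antecedent forces (r = T, q = T, s = F), and the consequent holds there. If r is false, the antecedent forces (r = F, q = T, s = F), and the consequent holds there. Either way the consequent holds.

(⟹) This fails. Under r = F, q = T, s = T, the left side is true but the right side is false.

Only the reverse direction holds.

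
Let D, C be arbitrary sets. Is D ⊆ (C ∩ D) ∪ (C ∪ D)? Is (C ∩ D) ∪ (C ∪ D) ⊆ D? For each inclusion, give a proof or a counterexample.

(⊆) holds; (⊇) fails.

Forward inclusion. Let x ∈ D. Then either x ∈ D and x ∉ C; or x ∈ D ∩ C. In each case x ∈ (C ∩ D) ∪ (C ∪ D), so D ⊆ (C ∩ D) ∪ (C ∪ D).

Reverse inclusion. This inclusion fails. Take D = ∅, C = {1}; then 1 ∈ (C ∩ D) ∪ (C ∪ D) but 1 ∉ D.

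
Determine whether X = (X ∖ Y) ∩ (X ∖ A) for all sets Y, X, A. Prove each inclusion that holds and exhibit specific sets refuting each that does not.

The sets are not equal: only the reverse inclusion holds.

(⊆) This inclusion fails. Take Y = {1}, X = {1}, A = ∅; then 1 ∈ X but 1 ∉ (X ∖ Y) ∩ (X ∖ A).

(⊇) Let x ∈ (X ∖ Y) ∩ (X ∖ A). Then x ∈ X and x ∉ Y, A, from which x ∈ X.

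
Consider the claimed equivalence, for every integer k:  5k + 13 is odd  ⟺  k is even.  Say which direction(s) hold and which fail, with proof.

Both directions hold.

(⇒) Suppose 5k + 13 is odd. Since 5 is odd, 5k and k have the same parity, so 5k + 13 ≡ k + 13 (mod 2). As 13 is odd, 5k + 13 is odd exactly when k is even. Thus k is even.

(⇐) Conversely, suppose k is even; write k = 2j. Then 5k + 13 = 5·(2j) + 13 = 2·5j + 13, which is odd.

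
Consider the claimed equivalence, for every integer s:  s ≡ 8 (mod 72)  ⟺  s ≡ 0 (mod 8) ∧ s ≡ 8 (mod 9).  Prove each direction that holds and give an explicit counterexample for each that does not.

[⇒] Suppose s ≡ 8 (mod 72); write s = 72j + 8. Since 8 ∣ 72, reducing mod 8 gives s ≡ 8 ≡ 0 (mod 8); since 9 ∣ 72, reducing mod 9 gives s ≡ 8 (mod 9).

[⇐] Conversely, if s ≡ 0 (mod 8) and s ≡ 8 (mod 9), then by the Chinese remainder theorem s ≡ 8 (mod 72). This is exactly s ≡ 8 (mod 72).

Both implications hold.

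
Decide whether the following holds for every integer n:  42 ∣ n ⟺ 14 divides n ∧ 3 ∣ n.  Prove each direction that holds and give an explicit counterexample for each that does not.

Both directions hold.

Forward direction. If 42 ∣ n, write n = 42q. Since 42 = 3·14, n = 14·(3q), so 14 ∣ n; and since 42 = 14·3, n = 3·(14q), so 3 ∣ n.

Converse. Suppose 14 ∣ n and 3 ∣ n. Any common multiple of 14 and 3 is a multiple of their lcm; here gcd(14, 3) = 1, so lcm(14, 3) = 14·3 = 42, so 42 ∣ n.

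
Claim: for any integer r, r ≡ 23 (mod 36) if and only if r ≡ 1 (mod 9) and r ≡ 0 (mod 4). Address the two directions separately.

Neither implication holds.

(→) This fails: r = 23 gives 23 ≡ 23 (mod 36) but 23 ≡ 5 (mod 9), so the conjunction on the right does not hold.

(←) This fails: r = 28 satisfies both congruences on the right (28 ≡ 1 mod 9 and 28 ≡ 0 mod 4) yet 28 ≡ 28 (mod 36), not 23.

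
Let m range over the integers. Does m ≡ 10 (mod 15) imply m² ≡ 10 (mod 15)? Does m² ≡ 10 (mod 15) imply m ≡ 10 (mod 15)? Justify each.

Converse. This fails: take m = 5. Then 5² = 25 ≡ 10 (mod 15), yet 5 ≡ 5 (mod 15), not 10.

Forward direction. Suppose m ≡ 10 (mod 15). Write m = 15j + 10. Then (15j + 10)² = 225j² + 300j + 100 = 15(15j² + 20j + 6) + 10, so m² ≡ 10 (mod 15).

Only the forward implication holds.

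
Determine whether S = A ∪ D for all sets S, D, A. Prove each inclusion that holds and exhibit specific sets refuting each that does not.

(⊆) fails and (⊇) fails.

(⟹) This inclusion fails. Take S = {1}, D = ∅, A = ∅; then 1 ∈ S but 1 ∉ A ∪ D.

(⟸) This inclusion fails. Take S = ∅, D = {1}, A = ∅; then 1 ∈ A ∪ D but 1 ∉ S.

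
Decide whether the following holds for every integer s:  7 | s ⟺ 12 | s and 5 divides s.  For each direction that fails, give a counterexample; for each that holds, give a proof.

Both directions fail.

(⟹) This fails: take s = 7. Certainly 7 ∣ 7, but 12 ∤ 7.

(⟸) This fails: take s = 60. Both 12 ∣ 60 and 5 ∣ 60, yet 60 is not a multiple of 7 (since 60 = 8·7 + 4), so 7 ∤ 60.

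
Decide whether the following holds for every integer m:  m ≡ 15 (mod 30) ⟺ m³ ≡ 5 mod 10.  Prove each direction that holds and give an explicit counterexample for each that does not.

(→) Suppose m ≡ 15 (mod 30). Then m³ ≡ 15³ = 3375 (mod 30), and since 10 ∣ 30, also m³ ≡ 5 (mod 10).

(←) This fails: take m = 5. Then 5³ = 125 ≡ 5 (mod 10), yet 5 ≡ 5 (mod 30), not 15.

(⇒) holds; (⇐) fails.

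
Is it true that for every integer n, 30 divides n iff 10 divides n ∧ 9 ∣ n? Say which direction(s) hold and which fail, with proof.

Only the converse holds.

(→) This fails: take n = 30. Certainly 30 ∣ 30, but 9 ∤ 30.

(←) Suppose 10 ∣ n and 9 ∣ n. Any common multiple of 10 and 9 is a multiple of their lcm; here gcd(10, 9) = 1, so lcm(10, 9) = 10·9 = 90, so 90 ∣ n. Since 30 ∣ 90, it follows that 30 ∣ n.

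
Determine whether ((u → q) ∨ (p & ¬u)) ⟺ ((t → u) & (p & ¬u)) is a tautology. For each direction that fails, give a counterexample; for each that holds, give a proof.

(⟹) This fails. Under u = F, q = F, p = F, t = F, the left side is true but the right side is false.

(⟸) Assume the antecedent. If u is true, the antecedent cannot hold. If u is false, (u → q) ∨ (p & ¬u) reduces to true regardless of the other variables. Either way (u → q) ∨ (p & ¬u) holds.

Not equivalent: only (⇐) holds.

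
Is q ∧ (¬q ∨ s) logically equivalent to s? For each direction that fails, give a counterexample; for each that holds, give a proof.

Only the forward implication holds.

[⇒] Assume the antecedent. If s is true, s reduces to true regardless of the other variables. If s is false, the antecedent cannot hold. Either way s holds.

[⇐] This fails. Under s = T, q = F, the left side is false but the right side is true.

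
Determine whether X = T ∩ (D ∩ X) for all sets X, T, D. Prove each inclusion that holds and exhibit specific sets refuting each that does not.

Forward inclusion. This inclusion fails. Take X = {1}, T = ∅, D = ∅; then 1 ∈ X but 1 ∉ T ∩ (D ∩ X).

Reverse inclusion. Let x ∈ T ∩ (D ∩ X). Then x ∈ X ∩ T ∩ D, from which x ∈ X.

(⊆) fails; (⊇) holds.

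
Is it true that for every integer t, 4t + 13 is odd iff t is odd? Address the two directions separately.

(⇒) This fails: take t = 0. Then 4t + 13 = 13, which is odd, yet t = 0 is even, not odd.

(⇐) Suppose t is odd. Since 4 is even, 4t is even for every t, so 4t + 13 has the same parity as 13, which is odd. Hence 4t + 13 is odd.

Only the converse holds.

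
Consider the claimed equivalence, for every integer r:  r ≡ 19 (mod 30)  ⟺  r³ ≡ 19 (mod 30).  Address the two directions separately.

(→) Suppose r ≡ 19 (mod 30). Write r = 30j + 19. Then (30j + 19)³ = 27000j³ + 51300j² + 32490j + 6859 = 30(900j³ + 1710j² + 1083j + 228) + 19, so r³ ≡ 19 (mod 30).

(←) Conversely, suppose r³ ≡ 19 (mod 30). The only residue r in {0, …, 29} with r³ ≡ 19 (mod 30) is r = 19, so r ≡ 19 (mod 30).

Equivalent; both directions hold.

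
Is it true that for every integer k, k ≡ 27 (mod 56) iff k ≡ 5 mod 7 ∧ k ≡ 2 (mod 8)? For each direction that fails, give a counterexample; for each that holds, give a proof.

Both directions fail.

(⟹) This fails: k = 27 gives 27 ≡ 27 (mod 56) but 27 ≡ 6 (mod 7), so the conjunction on the right does not hold.

(⟸) This fails: k = 26 satisfies both congruences on the right (26 ≡ 5 mod 7 and 26 ≡ 2 mod 8) yet 26 ≡ 26 (mod 56), not 27.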